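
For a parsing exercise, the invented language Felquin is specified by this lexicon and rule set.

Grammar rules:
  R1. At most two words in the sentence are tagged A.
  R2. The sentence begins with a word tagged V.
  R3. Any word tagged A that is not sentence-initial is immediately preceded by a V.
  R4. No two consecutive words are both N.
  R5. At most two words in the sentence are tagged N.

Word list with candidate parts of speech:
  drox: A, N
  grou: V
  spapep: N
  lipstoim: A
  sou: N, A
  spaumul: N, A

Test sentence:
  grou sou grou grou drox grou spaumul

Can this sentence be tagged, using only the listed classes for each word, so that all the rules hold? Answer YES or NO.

YES

Candidates per position — 1:grou {V}; 2:sou {N,A}; 3:grou {V}; 4:grou {V}; 5:drox {A,N}; 6:grou {V}; 7:spaumul {N,A}.
One satisfying assignment: V A V V N V A.
Check: rule 1 ok; rule 2 ok; rule 3 ok; rule 4 ok; rule 5 ok.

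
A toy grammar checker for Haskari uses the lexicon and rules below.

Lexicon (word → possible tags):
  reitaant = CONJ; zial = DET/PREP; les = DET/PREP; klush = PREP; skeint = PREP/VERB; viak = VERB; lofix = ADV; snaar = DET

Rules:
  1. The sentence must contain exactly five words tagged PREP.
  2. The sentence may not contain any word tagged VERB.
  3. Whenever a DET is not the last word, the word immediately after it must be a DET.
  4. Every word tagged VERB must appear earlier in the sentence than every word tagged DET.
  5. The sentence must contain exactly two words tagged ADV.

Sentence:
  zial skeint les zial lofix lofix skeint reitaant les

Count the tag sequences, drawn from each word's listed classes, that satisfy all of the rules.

Candidates per position — 1:zial {DET,PREP}; 2:skeint {PREP,VERB}; 3:les {DET,PREP}; 4:zial {DET,PREP}; 5:lofix {ADV}; 6:lofix {ADV}; 7:skeint {PREP,VERB}; 8:reitaant {CONJ}; 9:les {DET,PREP}.
There are 64 candidate sequences in total.
The sequences that satisfy every rule: PREP PREP PREP PREP ADV ADV PREP CONJ DET.
Count = 1.

1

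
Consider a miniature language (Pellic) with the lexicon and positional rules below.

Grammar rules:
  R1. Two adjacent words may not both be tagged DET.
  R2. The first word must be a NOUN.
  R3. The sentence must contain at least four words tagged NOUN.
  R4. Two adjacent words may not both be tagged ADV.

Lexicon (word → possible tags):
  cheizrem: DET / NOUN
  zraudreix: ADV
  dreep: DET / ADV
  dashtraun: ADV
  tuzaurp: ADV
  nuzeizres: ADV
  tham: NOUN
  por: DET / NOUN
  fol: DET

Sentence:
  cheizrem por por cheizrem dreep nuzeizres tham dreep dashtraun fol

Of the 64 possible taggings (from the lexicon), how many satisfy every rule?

Candidates per position — 1:cheizrem {DET,NOUN}; 2:por {DET,NOUN}; 3:por {DET,NOUN}; 4:cheizrem {DET,NOUN}; 5:dreep {DET,ADV}; 6:nuzeizres {ADV}; 7:tham {NOUN}; 8:dreep {DET,ADV}; 9:dashtraun {ADV}; 10:fol {DET}.
There are 64 candidate sequences in total.
The sequences that satisfy every rule: NOUN DET NOUN NOUN DET ADV NOUN DET ADV DET; NOUN NOUN DET NOUN DET ADV NOUN DET ADV DET; NOUN NOUN NOUN NOUN DET ADV NOUN DET ADV DET.
Count = 3.

3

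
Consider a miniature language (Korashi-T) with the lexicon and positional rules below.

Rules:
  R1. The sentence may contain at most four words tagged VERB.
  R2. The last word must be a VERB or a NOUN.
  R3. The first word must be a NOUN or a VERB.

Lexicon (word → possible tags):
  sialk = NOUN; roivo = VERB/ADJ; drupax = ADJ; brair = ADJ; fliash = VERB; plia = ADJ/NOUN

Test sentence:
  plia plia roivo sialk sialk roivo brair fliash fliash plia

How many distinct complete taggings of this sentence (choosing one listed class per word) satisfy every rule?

8

Candidates per position — 1:plia {ADJ,NOUN}; 2:plia {ADJ,NOUN}; 3:roivo {VERB,ADJ}; 4:sialk {NOUN}; 5:sialk {NOUN}; 6:roivo {VERB,ADJ}; 7:brair {ADJ}; 8:fliash {VERB}; 9:fliash {VERB}; 10:plia {ADJ,NOUN}.
There are 32 candidate sequences in total.
Checking each against the rules leaves 8 sequences.
Count = 8.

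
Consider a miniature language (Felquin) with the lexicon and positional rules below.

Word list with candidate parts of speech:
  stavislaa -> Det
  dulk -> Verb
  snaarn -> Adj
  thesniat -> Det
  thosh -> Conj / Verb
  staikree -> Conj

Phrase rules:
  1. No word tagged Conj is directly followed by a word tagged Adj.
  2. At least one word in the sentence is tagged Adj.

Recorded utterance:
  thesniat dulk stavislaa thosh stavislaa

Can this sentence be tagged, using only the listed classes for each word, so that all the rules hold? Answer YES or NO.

Candidates per position — 1:thesniat {Det}; 2:dulk {Verb}; 3:stavislaa {Det}; 4:thosh {Conj,Verb}; 5:stavislaa {Det}.
Rule 2 cannot be satisfied by any choice of tags from the lexicon.
So there is no consistent tagging.

NO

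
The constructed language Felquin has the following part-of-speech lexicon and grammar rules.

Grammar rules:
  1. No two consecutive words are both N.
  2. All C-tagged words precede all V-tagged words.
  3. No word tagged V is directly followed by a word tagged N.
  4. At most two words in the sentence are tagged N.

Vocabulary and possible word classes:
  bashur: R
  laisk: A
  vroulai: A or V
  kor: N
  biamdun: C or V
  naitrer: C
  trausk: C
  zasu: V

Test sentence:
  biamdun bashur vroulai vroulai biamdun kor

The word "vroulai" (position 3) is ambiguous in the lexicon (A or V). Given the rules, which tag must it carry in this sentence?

A

Candidates per position — 1:biamdun {C,V}; 2:bashur {R}; 3:vroulai {A,V}; 4:vroulai {A,V}; 5:biamdun {C,V}; 6:kor {N}.
If word 5 were V, no tagging could satisfy rule 3; so word 5 is C.
If word 1 were V, no tagging could satisfy rule 2; so word 1 is C.
If word 3 were V, no tagging could satisfy rule 2; so word 3 is A.
If word 4 were V, no tagging could satisfy rule 2; so word 4 is A.
The only consistent sequence is: C R A A C N.
Check: rule 1 satisfied; rule 2 satisfied; rule 3 satisfied; rule 4 satisfied.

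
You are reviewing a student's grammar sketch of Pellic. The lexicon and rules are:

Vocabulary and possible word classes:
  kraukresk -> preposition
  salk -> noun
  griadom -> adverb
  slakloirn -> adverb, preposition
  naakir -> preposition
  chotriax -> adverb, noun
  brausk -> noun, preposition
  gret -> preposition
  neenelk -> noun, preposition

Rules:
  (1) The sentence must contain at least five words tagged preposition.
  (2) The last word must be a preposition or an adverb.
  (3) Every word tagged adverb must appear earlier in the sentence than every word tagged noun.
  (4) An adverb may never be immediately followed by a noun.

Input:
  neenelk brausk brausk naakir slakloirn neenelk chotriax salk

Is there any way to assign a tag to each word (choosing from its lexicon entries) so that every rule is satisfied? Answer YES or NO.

Candidates per position — 1:neenelk {noun,preposition}; 2:brausk {noun,preposition}; 3:brausk {noun,preposition}; 4:naakir {preposition}; 5:slakloirn {adverb,preposition}; 6:neenelk {noun,preposition}; 7:chotriax {adverb,noun}; 8:salk {noun}.
Rule 2 cannot be satisfied by any choice of tags from the lexicon.
So there is no consistent tagging.

NO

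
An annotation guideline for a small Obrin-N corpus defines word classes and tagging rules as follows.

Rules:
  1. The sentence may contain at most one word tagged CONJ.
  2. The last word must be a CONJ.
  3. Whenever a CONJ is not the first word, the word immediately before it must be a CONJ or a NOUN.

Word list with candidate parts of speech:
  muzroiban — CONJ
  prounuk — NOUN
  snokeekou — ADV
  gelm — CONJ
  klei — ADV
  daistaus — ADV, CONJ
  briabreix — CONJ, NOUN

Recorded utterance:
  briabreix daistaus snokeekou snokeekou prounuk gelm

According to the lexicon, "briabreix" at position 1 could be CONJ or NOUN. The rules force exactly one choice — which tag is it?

Candidates per position — 1:briabreix {CONJ,NOUN}; 2:daistaus {ADV,CONJ}; 3:snokeekou {ADV}; 4:snokeekou {ADV}; 5:prounuk {NOUN}; 6:gelm {CONJ}.
Position 1: tagging it CONJ would leave rule 1 unsatisfiable, so it must be NOUN.
Position 2: tagging it CONJ would leave rule 1 unsatisfiable, so it must be ADV.
So the tagging must be: NOUN ADV ADV ADV NOUN CONJ.
Check: rule 1 ✓; rule 2 ✓; rule 3 ✓.

NOUN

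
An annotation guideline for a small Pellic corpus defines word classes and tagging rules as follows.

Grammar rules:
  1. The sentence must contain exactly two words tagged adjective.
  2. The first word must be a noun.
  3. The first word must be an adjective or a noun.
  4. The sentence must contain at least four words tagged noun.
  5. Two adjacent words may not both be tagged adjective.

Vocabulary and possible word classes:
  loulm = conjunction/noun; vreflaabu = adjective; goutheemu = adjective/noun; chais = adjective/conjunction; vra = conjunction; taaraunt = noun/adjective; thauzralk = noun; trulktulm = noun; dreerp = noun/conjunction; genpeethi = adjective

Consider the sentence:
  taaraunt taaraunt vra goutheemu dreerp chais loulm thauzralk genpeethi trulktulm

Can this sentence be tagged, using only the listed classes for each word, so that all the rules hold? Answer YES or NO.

YES

Candidates per position — 1:taaraunt {noun,adjective}; 2:taaraunt {noun,adjective}; 3:vra {conjunction}; 4:goutheemu {adjective,noun}; 5:dreerp {noun,conjunction}; 6:chais {adjective,conjunction}; 7:loulm {conjunction,noun}; 8:thauzralk {noun}; 9:genpeethi {adjective}; 10:trulktulm {noun}.
One satisfying assignment: noun adjective conjunction noun noun conjunction conjunction noun adjective noun.
Verifying each rule — rule 1 ✓; rule 2 ✓; rule 3 ✓; rule 4 ✓; rule 5 ✓.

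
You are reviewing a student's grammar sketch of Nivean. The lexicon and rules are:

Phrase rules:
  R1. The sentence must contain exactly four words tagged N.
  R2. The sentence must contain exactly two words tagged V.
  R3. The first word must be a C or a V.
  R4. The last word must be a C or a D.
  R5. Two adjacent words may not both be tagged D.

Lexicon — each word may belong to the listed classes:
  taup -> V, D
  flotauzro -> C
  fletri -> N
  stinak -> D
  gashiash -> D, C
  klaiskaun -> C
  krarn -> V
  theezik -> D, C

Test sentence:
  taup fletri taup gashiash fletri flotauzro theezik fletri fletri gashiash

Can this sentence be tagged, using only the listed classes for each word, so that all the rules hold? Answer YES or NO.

Candidates per position — 1:taup {V,D}; 2:fletri {N}; 3:taup {V,D}; 4:gashiash {D,C}; 5:fletri {N}; 6:flotauzro {C}; 7:theezik {D,C}; 8:fletri {N}; 9:fletri {N}; 10:gashiash {D,C}.
One satisfying assignment: V N V D N C D N N C.
Check: rule 1 satisfied; rule 2 satisfied; rule 3 satisfied; rule 4 satisfied; rule 5 satisfied.

YES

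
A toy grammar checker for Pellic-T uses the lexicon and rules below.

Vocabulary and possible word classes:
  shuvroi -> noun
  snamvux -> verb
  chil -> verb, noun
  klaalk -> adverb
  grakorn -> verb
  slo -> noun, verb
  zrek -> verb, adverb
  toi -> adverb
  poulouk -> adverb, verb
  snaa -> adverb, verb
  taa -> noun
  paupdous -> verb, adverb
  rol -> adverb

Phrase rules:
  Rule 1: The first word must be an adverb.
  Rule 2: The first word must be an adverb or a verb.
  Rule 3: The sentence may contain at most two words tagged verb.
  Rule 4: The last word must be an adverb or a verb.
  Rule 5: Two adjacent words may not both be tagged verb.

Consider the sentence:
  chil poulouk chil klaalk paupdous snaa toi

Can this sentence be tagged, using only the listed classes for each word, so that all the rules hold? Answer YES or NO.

NO

Candidates per position — 1:chil {verb,noun}; 2:poulouk {adverb,verb}; 3:chil {verb,noun}; 4:klaalk {adverb}; 5:paupdous {verb,adverb}; 6:snaa {adverb,verb}; 7:toi {adverb}.
Rule 1 cannot be satisfied by any choice of tags from the lexicon.
So there is no consistent tagging.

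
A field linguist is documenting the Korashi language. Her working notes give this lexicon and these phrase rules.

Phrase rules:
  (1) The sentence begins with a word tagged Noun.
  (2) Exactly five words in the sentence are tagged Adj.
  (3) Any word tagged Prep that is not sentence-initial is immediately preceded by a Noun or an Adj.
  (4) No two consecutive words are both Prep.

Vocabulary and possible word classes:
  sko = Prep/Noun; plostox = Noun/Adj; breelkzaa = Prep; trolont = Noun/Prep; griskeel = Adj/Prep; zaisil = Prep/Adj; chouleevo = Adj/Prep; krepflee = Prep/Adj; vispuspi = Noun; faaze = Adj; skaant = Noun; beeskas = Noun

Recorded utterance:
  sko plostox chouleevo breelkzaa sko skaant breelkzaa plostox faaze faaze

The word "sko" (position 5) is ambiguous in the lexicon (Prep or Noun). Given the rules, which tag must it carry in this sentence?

Noun

Candidates per position — 1:sko {Prep,Noun}; 2:plostox {Noun,Adj}; 3:chouleevo {Adj,Prep}; 4:breelkzaa {Prep}; 5:sko {Prep,Noun}; 6:skaant {Noun}; 7:breelkzaa {Prep}; 8:plostox {Noun,Adj}; 9:faaze {Adj}; 10:faaze {Adj}.
Position 1: Prep is ruled out by rule 1; that leaves Noun.
Position 2: Noun is ruled out by rule 2; that leaves Adj.
Position 3: Prep is ruled out by rule 2; that leaves Adj.
Position 5: Prep is ruled out by rule 3; that leaves Noun.
Position 8: Noun is ruled out by rule 2; that leaves Adj.
So the tagging must be: Noun Adj Adj Prep Noun Noun Prep Adj Adj Adj.
Checking: rule 1 ok; rule 2 ok; rule 3 ok; rule 4 ok.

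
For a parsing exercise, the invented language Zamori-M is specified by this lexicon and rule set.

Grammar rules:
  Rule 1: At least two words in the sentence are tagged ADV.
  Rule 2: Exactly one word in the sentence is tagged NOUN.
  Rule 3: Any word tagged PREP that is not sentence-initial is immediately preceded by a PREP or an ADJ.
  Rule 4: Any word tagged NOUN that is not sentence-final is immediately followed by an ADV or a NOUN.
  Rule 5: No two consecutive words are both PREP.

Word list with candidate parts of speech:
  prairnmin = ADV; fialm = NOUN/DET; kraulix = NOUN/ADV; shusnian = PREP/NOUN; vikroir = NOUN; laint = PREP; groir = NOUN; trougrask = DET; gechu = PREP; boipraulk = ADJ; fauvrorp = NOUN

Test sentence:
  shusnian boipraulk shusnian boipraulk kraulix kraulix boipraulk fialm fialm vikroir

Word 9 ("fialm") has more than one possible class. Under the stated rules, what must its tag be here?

Candidates per position — 1:shusnian {PREP,NOUN}; 2:boipraulk {ADJ}; 3:shusnian {PREP,NOUN}; 4:boipraulk {ADJ}; 5:kraulix {NOUN,ADV}; 6:kraulix {NOUN,ADV}; 7:boipraulk {ADJ}; 8:fialm {NOUN,DET}; 9:fialm {NOUN,DET}; 10:vikroir {NOUN}.
Position 1: NOUN is ruled out by rule 2; that leaves PREP.
Position 3: NOUN is ruled out by rule 2; that leaves PREP.
Position 5: NOUN is ruled out by rule 1; that leaves ADV.
Position 6: NOUN is ruled out by rule 1; that leaves ADV.
Position 8: NOUN is ruled out by rule 2; that leaves DET.
Position 9: NOUN is ruled out by rule 2; that leaves DET.
The unique satisfying tagging is: PREP ADJ PREP ADJ ADV ADV ADJ DET DET NOUN.
Verifying each rule — rule 1 ok; rule 2 ok; rule 3 ok; rule 4 ok; rule 5 ok.

DET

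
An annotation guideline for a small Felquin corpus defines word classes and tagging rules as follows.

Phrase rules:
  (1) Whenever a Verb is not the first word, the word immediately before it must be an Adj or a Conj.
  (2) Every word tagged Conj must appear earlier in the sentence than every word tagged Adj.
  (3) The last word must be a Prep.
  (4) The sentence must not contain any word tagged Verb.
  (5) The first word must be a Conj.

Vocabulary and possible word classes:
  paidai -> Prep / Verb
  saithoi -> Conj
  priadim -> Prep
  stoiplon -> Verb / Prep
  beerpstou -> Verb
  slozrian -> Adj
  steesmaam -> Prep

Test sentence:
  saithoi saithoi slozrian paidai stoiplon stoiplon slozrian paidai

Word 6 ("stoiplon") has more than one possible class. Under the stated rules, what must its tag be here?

Candidates per position — 1:saithoi {Conj}; 2:saithoi {Conj}; 3:slozrian {Adj}; 4:paidai {Prep,Verb}; 5:stoiplon {Verb,Prep}; 6:stoiplon {Verb,Prep}; 7:slozrian {Adj}; 8:paidai {Prep,Verb}.
Position 4: Verb is ruled out by rule 4; that leaves Prep.
Position 5: Verb is ruled out by rule 1; that leaves Prep.
Position 6: Verb is ruled out by rule 1; that leaves Prep.
Position 8: Verb is ruled out by rule 3; that leaves Prep.
So the tagging must be: Conj Conj Adj Prep Prep Prep Adj Prep.
Rule-by-rule: rule 1 ✓; rule 2 ✓; rule 3 ✓; rule 4 ✓; rule 5 ✓.

Prep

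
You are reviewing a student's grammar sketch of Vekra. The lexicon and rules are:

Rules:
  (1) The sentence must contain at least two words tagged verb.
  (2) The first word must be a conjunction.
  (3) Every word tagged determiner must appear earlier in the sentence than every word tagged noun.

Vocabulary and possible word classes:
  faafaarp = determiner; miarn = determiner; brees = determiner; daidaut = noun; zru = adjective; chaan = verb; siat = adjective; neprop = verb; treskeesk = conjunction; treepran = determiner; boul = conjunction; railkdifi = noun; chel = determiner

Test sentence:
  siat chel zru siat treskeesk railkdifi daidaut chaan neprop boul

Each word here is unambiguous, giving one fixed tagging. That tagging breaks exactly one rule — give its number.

2

Fixed tagging: adjective determiner adjective adjective conjunction noun noun verb verb conjunction.
Applying the rules: R1 pass, R2 fail, R3 pass.
Only rule 2 fails.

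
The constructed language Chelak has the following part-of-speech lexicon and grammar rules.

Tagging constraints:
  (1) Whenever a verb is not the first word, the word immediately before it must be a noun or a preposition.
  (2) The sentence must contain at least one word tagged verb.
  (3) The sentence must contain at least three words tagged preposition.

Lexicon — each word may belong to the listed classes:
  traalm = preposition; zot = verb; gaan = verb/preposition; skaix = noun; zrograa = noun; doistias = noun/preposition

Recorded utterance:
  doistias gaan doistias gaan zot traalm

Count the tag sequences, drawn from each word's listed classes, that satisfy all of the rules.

7

Candidates per position — 1:doistias {noun,preposition}; 2:gaan {verb,preposition}; 3:doistias {noun,preposition}; 4:gaan {verb,preposition}; 5:zot {verb}; 6:traalm {preposition}.
There are 16 candidate sequences in total.
Checking each against the rules leaves 7 sequences.
Count = 7.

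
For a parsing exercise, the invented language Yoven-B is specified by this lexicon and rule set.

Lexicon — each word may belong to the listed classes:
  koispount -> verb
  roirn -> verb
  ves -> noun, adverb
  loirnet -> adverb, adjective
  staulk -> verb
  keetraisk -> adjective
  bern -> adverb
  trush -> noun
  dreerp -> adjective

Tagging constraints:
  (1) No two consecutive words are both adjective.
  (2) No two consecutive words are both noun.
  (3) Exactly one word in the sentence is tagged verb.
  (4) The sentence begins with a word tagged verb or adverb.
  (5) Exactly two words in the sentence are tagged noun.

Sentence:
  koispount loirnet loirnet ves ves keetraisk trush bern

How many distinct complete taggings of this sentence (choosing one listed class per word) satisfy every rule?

6

Candidates per position — 1:koispount {verb}; 2:loirnet {adverb,adjective}; 3:loirnet {adverb,adjective}; 4:ves {noun,adverb}; 5:ves {noun,adverb}; 6:keetraisk {adjective}; 7:trush {noun}; 8:bern {adverb}.
There are 16 candidate sequences in total.
Checking each against the rules leaves 6 sequences.
Count = 6.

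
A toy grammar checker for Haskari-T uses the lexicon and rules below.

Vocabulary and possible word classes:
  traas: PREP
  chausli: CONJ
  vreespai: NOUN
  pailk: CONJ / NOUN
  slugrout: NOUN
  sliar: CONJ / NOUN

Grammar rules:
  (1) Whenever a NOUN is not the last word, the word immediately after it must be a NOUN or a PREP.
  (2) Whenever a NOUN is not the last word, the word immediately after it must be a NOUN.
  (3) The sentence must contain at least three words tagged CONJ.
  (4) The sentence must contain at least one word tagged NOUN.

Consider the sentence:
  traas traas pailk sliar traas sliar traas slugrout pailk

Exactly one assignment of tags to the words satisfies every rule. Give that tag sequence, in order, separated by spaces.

PREP PREP CONJ CONJ PREP CONJ PREP NOUN NOUN

Candidates per position — 1:traas {PREP}; 2:traas {PREP}; 3:pailk {CONJ,NOUN}; 4:sliar {CONJ,NOUN}; 5:traas {PREP}; 6:sliar {CONJ,NOUN}; 7:traas {PREP}; 8:slugrout {NOUN}; 9:pailk {CONJ,NOUN}.
If word 3 were NOUN, no tagging could satisfy rule 2; so word 3 is CONJ.
If word 4 were NOUN, no tagging could satisfy rule 2; so word 4 is CONJ.
If word 6 were NOUN, no tagging could satisfy rule 2; so word 6 is CONJ.
If word 9 were CONJ, no tagging could satisfy rule 1; so word 9 is NOUN.
That leaves exactly one tagging: PREP PREP CONJ CONJ PREP CONJ PREP NOUN NOUN.
Rule-by-rule: rule 1 ok; rule 2 ok; rule 3 ok; rule 4 ok.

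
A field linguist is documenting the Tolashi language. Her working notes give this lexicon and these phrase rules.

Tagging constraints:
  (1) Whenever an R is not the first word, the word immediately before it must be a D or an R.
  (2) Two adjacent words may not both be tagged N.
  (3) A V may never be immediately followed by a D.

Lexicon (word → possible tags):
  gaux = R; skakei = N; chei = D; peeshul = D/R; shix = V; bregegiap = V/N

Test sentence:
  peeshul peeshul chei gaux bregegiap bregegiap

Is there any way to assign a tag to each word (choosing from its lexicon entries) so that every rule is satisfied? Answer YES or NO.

YES

Candidates per position — 1:peeshul {D,R}; 2:peeshul {D,R}; 3:chei {D}; 4:gaux {R}; 5:bregegiap {V,N}; 6:bregegiap {V,N}.
One satisfying assignment: D D D R V V.
Rule-by-rule: rule 1 satisfied; rule 2 satisfied; rule 3 satisfied.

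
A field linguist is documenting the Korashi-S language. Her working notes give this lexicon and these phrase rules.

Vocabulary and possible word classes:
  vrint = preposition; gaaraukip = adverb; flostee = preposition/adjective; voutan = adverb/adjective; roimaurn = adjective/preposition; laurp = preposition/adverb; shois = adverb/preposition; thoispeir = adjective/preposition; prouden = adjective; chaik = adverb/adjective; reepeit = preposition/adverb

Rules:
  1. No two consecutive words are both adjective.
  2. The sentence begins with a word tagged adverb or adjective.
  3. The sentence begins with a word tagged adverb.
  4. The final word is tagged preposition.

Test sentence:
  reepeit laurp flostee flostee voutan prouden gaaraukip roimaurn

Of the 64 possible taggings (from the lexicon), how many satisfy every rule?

6

Candidates per position — 1:reepeit {preposition,adverb}; 2:laurp {preposition,adverb}; 3:flostee {preposition,adjective}; 4:flostee {preposition,adjective}; 5:voutan {adverb,adjective}; 6:prouden {adjective}; 7:gaaraukip {adverb}; 8:roimaurn {adjective,preposition}.
There are 64 candidate sequences in total.
Checking each against the rules leaves 6 sequences.
Count = 6.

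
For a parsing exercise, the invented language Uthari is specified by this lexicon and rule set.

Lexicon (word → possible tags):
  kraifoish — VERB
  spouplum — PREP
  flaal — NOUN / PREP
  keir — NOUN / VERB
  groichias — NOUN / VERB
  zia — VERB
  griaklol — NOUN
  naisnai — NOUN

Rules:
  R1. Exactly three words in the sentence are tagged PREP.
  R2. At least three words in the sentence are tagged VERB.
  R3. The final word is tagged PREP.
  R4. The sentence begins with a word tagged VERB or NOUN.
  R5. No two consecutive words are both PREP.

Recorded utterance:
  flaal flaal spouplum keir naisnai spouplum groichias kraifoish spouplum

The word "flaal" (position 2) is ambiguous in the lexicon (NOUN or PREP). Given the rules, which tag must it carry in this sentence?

NOUN

Candidates per position — 1:flaal {NOUN,PREP}; 2:flaal {NOUN,PREP}; 3:spouplum {PREP}; 4:keir {NOUN,VERB}; 5:naisnai {NOUN}; 6:spouplum {PREP}; 7:groichias {NOUN,VERB}; 8:kraifoish {VERB}; 9:spouplum {PREP}.
Word 1 cannot be PREP — rule 1 would then fail for every completion. It is NOUN.
Word 2 cannot be PREP — rule 1 would then fail for every completion. It is NOUN.
Word 4 cannot be NOUN — rule 2 would then fail for every completion. It is VERB.
Word 7 cannot be NOUN — rule 2 would then fail for every completion. It is VERB.
That leaves exactly one tagging: NOUN NOUN PREP VERB NOUN PREP VERB VERB PREP.
Verifying each rule — rule 1 satisfied; rule 2 satisfied; rule 3 satisfied; rule 4 satisfied; rule 5 satisfied.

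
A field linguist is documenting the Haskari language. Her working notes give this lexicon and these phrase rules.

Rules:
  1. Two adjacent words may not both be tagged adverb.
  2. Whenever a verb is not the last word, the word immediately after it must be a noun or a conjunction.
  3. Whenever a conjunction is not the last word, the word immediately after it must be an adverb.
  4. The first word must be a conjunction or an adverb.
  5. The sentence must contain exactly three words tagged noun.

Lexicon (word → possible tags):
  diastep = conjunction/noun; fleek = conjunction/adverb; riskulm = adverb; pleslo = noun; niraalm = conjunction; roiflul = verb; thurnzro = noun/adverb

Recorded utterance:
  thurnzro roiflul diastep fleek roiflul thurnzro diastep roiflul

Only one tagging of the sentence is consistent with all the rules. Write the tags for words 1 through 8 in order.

adverb verb noun adverb verb noun noun verb

Candidates per position — 1:thurnzro {noun,adverb}; 2:roiflul {verb}; 3:diastep {conjunction,noun}; 4:fleek {conjunction,adverb}; 5:roiflul {verb}; 6:thurnzro {noun,adverb}; 7:diastep {conjunction,noun}; 8:roiflul {verb}.
Word 1 cannot be noun — rule 4 would then fail for every completion. It is adverb.
Word 3 cannot be conjunction — rule 5 would then fail for every completion. It is noun.
Word 4 cannot be conjunction — rule 3 would then fail for every completion. It is adverb.
Word 6 cannot be adverb — rule 2 would then fail for every completion. It is noun.
Word 7 cannot be conjunction — rule 3 would then fail for every completion. It is noun.
That leaves exactly one tagging: adverb verb noun adverb verb noun noun verb.
Verifying each rule — rule 1 ✓; rule 2 ✓; rule 3 ✓; rule 4 ✓; rule 5 ✓.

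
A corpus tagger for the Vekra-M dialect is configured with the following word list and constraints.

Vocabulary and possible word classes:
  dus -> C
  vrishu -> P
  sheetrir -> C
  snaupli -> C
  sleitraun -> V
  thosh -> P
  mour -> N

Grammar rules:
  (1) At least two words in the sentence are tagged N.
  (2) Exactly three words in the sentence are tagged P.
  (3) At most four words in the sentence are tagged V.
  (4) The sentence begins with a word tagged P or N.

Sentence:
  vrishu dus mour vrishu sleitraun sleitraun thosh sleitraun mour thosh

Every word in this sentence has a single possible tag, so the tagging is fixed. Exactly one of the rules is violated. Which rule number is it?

Fixed tagging: P C N P V V P V N P.
Rule check: R1 ok, R2 fails, R3 ok, R4 ok.
Only rule 2 fails.

2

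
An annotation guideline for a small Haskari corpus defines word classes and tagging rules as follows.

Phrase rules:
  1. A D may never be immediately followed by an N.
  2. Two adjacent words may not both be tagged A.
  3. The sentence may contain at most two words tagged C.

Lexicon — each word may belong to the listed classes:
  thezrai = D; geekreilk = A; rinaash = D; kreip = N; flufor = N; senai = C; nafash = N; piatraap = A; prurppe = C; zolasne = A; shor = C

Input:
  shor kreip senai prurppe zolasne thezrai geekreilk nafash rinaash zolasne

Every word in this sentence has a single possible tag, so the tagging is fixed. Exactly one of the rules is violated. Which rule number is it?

3

Fixed tagging: C N C C A D A N D A.
Rule check: R1 ✓, R2 ✓, R3 ✗.
Only rule 3 fails.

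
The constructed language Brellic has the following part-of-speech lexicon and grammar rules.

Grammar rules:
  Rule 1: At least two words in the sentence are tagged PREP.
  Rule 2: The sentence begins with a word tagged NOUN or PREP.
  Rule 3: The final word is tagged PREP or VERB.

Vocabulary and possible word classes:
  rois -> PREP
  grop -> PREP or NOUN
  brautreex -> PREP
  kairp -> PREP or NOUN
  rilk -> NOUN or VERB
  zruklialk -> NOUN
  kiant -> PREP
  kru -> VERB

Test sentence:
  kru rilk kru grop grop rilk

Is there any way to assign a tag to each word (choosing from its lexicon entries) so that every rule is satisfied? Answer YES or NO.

Candidates per position — 1:kru {VERB}; 2:rilk {NOUN,VERB}; 3:kru {VERB}; 4:grop {PREP,NOUN}; 5:grop {PREP,NOUN}; 6:rilk {NOUN,VERB}.
Rule 2 cannot be satisfied by any choice of tags from the lexicon.
So there is no consistent tagging.

NO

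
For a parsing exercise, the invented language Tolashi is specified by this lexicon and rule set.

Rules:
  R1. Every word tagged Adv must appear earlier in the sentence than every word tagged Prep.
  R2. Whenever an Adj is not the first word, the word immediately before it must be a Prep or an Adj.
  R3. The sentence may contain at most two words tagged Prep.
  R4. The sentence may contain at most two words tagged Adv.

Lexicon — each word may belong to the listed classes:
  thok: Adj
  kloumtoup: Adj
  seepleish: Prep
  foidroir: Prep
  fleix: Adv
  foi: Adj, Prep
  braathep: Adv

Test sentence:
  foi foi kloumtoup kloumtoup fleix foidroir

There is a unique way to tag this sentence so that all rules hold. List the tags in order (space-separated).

Candidates per position — 1:foi {Adj,Prep}; 2:foi {Adj,Prep}; 3:kloumtoup {Adj}; 4:kloumtoup {Adj}; 5:fleix {Adv}; 6:foidroir {Prep}.
Word 1 cannot be Prep — rule 1 would then fail for every completion. It is Adj.
Word 2 cannot be Prep — rule 1 would then fail for every completion. It is Adj.
That leaves exactly one tagging: Adj Adj Adj Adj Adv Prep.
Verifying each rule — rule 1 satisfied; rule 2 satisfied; rule 3 satisfied; rule 4 satisfied.

Adj Adj Adj Adj Adv Prep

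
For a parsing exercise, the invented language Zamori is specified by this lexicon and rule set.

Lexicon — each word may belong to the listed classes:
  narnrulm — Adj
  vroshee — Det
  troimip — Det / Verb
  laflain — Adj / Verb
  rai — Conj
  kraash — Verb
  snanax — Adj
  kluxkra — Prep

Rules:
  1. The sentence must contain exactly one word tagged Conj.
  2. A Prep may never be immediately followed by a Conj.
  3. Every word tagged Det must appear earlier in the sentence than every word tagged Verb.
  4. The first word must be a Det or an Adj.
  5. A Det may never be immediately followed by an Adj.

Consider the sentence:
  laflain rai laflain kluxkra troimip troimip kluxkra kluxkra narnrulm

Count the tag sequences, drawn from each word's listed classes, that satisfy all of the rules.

Candidates per position — 1:laflain {Adj,Verb}; 2:rai {Conj}; 3:laflain {Adj,Verb}; 4:kluxkra {Prep}; 5:troimip {Det,Verb}; 6:troimip {Det,Verb}; 7:kluxkra {Prep}; 8:kluxkra {Prep}; 9:narnrulm {Adj}.
There are 16 candidate sequences in total.
The sequences that satisfy every rule: Adj Conj Adj Prep Det Det Prep Prep Adj; Adj Conj Adj Prep Det Verb Prep Prep Adj; Adj Conj Adj Prep Verb Verb Prep Prep Adj; Adj Conj Verb Prep Verb Verb Prep Prep Adj.
Count = 4.

4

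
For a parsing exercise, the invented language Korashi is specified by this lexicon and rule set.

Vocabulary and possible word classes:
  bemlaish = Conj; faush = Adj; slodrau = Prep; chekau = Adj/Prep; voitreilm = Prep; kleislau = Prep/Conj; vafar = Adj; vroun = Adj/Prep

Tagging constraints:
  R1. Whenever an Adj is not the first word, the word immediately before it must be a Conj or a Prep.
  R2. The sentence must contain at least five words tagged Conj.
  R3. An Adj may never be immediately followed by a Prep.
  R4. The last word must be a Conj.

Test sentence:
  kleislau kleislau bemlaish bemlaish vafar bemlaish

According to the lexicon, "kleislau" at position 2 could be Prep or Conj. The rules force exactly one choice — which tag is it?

Candidates per position — 1:kleislau {Prep,Conj}; 2:kleislau {Prep,Conj}; 3:bemlaish {Conj}; 4:bemlaish {Conj}; 5:vafar {Adj}; 6:bemlaish {Conj}.
Word 1 cannot be Prep — rule 2 would then fail for every completion. It is Conj.
Word 2 cannot be Prep — rule 2 would then fail for every completion. It is Conj.
That leaves exactly one tagging: Conj Conj Conj Conj Adj Conj.
Rule-by-rule: rule 1 ok; rule 2 ok; rule 3 ok; rule 4 ok.

Conj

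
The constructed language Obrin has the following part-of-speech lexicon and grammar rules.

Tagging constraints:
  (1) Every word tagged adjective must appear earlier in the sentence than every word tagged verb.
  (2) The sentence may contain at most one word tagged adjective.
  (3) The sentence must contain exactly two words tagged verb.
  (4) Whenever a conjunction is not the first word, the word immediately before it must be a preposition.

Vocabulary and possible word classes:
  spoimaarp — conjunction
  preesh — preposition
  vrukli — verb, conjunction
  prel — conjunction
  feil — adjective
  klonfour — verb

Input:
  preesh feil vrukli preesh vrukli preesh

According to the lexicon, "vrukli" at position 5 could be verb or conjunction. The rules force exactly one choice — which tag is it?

Candidates per position — 1:preesh {preposition}; 2:feil {adjective}; 3:vrukli {verb,conjunction}; 4:preesh {preposition}; 5:vrukli {verb,conjunction}; 6:preesh {preposition}.
Word 3 cannot be conjunction — rule 3 would then fail for every completion. It is verb.
Word 5 cannot be conjunction — rule 3 would then fail for every completion. It is verb.
The only consistent sequence is: preposition adjective verb preposition verb preposition.
Verifying each rule — rule 1 ✓; rule 2 ✓; rule 3 ✓; rule 4 ✓.

verb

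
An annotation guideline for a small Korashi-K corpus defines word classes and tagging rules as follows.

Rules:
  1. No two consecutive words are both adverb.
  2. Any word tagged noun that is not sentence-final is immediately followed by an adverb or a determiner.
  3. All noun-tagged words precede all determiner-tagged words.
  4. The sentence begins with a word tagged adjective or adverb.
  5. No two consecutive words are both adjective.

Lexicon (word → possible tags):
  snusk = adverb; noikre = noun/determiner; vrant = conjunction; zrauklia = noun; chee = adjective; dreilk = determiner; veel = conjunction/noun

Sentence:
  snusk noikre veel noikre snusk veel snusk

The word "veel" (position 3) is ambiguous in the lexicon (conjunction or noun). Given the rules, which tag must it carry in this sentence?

Candidates per position — 1:snusk {adverb}; 2:noikre {noun,determiner}; 3:veel {conjunction,noun}; 4:noikre {noun,determiner}; 5:snusk {adverb}; 6:veel {conjunction,noun}; 7:snusk {adverb}.
Word 2 cannot be noun — rule 2 would then fail for every completion. It is determiner.
Word 3 cannot be noun — rule 3 would then fail for every completion. It is conjunction.
Word 4 cannot be noun — rule 3 would then fail for every completion. It is determiner.
Word 6 cannot be noun — rule 3 would then fail for every completion. It is conjunction.
So the tagging must be: adverb determiner conjunction determiner adverb conjunction adverb.
Rule-by-rule: rule 1 satisfied; rule 2 satisfied; rule 3 satisfied; rule 4 satisfied; rule 5 satisfied.

conjunction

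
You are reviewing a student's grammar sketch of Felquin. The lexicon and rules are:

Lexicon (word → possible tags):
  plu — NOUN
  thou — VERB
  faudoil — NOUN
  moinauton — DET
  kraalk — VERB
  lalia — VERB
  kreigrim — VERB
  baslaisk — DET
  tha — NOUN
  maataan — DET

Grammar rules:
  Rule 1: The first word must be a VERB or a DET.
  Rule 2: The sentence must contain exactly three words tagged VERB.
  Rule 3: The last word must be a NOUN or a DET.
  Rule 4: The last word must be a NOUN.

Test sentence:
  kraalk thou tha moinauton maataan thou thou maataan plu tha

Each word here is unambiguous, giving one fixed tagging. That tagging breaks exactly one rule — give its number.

2

Fixed tagging: VERB VERB NOUN DET DET VERB VERB DET NOUN NOUN.
Applying the rules: R1 ok, R2 fails, R3 ok, R4 ok.
Only rule 2 fails.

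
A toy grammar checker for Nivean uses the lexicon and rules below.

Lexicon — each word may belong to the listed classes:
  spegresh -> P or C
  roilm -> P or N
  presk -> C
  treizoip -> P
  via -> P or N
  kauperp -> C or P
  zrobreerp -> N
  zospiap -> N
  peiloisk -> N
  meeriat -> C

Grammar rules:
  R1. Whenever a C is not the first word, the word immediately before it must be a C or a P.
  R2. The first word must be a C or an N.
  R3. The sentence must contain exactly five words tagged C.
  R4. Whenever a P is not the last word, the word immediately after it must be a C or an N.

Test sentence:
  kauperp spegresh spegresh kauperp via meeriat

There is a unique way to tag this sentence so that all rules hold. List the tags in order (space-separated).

Candidates per position — 1:kauperp {C,P}; 2:spegresh {P,C}; 3:spegresh {P,C}; 4:kauperp {C,P}; 5:via {P,N}; 6:meeriat {C}.
Word 1 cannot be P — rule 2 would then fail for every completion. It is C.
Word 2 cannot be P — rule 3 would then fail for every completion. It is C.
Word 3 cannot be P — rule 3 would then fail for every completion. It is C.
Word 4 cannot be P — rule 3 would then fail for every completion. It is C.
Word 5 cannot be N — rule 1 would then fail for every completion. It is P.
That leaves exactly one tagging: C C C C P C.
Check: rule 1 ✓; rule 2 ✓; rule 3 ✓; rule 4 ✓.

C C C C P C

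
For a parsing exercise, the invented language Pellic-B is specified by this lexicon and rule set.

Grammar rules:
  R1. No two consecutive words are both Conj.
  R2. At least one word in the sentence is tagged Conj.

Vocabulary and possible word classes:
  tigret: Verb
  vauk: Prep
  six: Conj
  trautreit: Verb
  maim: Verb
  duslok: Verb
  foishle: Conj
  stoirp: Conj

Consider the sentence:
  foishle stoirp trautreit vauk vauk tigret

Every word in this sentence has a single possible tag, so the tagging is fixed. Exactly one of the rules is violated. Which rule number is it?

Fixed tagging: Conj Conj Verb Prep Prep Verb.
Applying the rules: R1 ✗, R2 ✓.
Only rule 1 fails.

1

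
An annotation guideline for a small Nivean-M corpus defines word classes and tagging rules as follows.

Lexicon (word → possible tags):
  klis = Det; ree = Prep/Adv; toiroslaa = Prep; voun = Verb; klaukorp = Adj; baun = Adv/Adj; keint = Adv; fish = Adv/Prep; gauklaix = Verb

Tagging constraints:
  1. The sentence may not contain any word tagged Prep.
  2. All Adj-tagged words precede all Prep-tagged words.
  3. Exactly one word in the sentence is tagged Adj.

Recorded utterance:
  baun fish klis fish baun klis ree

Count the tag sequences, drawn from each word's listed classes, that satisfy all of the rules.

Candidates per position — 1:baun {Adv,Adj}; 2:fish {Adv,Prep}; 3:klis {Det}; 4:fish {Adv,Prep}; 5:baun {Adv,Adj}; 6:klis {Det}; 7:ree {Prep,Adv}.
There are 32 candidate sequences in total.
The sequences that satisfy every rule: Adv Adv Det Adv Adj Det Adv; Adj Adv Det Adv Adv Det Adv.
Count = 2.

2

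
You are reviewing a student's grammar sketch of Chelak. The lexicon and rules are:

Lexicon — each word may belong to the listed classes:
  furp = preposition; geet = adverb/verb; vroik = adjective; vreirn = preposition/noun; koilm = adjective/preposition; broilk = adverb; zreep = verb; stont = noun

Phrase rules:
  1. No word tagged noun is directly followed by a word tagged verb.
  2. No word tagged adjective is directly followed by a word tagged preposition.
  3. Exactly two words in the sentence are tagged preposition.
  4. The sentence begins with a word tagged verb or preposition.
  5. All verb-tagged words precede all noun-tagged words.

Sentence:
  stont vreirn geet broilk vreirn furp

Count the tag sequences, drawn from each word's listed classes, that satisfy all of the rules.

0

Candidates per position — 1:stont {noun}; 2:vreirn {preposition,noun}; 3:geet {adverb,verb}; 4:broilk {adverb}; 5:vreirn {preposition,noun}; 6:furp {preposition}.
There are 8 candidate sequences in total.
Rule 4 cannot be satisfied by any choice of tags from the lexicon.
So there is no consistent tagging.
Count = 0.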